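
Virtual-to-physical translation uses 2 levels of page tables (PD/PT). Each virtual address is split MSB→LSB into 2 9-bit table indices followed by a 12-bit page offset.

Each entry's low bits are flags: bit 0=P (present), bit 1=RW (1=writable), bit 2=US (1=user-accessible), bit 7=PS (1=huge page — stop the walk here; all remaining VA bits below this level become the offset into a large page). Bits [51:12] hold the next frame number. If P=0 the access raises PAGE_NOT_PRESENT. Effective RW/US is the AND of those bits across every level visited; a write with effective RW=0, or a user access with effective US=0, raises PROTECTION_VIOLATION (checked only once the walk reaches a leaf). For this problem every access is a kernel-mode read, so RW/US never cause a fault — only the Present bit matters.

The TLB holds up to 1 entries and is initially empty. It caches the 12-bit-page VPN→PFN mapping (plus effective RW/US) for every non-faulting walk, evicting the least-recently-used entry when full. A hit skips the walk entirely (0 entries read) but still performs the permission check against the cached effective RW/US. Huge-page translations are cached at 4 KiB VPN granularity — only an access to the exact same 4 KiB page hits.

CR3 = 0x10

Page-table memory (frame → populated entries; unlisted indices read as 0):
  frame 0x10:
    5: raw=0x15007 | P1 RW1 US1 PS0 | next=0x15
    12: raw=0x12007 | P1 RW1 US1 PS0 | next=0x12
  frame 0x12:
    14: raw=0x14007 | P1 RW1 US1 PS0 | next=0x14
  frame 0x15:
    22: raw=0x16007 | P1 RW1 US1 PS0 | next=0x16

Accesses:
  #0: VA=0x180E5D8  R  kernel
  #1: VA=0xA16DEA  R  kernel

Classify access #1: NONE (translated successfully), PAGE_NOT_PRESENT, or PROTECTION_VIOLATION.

Per-access translation:
#0 VA=0x180E5D8 (r,kernel):
  [0] read 0x10 idx=12: raw=0x12007 flags P=1 W=1 U=1 S=0
  [1] read 0x12 idx=14: raw=0x14007 flags P=1 W=1 U=1 S=0
  → PA=0x145D8  (2 entries read)
#1 VA=0xA16DEA (r,kernel):
  [0] read 0x10 idx=5: raw=0x15007 flags P=1 W=1 U=1 S=0
  [1] read 0x15 idx=22: raw=0x16007 flags P=1 W=1 U=1 S=0
  → PA=0x16DEA  (2 entries read)

Access #1 fault: NONE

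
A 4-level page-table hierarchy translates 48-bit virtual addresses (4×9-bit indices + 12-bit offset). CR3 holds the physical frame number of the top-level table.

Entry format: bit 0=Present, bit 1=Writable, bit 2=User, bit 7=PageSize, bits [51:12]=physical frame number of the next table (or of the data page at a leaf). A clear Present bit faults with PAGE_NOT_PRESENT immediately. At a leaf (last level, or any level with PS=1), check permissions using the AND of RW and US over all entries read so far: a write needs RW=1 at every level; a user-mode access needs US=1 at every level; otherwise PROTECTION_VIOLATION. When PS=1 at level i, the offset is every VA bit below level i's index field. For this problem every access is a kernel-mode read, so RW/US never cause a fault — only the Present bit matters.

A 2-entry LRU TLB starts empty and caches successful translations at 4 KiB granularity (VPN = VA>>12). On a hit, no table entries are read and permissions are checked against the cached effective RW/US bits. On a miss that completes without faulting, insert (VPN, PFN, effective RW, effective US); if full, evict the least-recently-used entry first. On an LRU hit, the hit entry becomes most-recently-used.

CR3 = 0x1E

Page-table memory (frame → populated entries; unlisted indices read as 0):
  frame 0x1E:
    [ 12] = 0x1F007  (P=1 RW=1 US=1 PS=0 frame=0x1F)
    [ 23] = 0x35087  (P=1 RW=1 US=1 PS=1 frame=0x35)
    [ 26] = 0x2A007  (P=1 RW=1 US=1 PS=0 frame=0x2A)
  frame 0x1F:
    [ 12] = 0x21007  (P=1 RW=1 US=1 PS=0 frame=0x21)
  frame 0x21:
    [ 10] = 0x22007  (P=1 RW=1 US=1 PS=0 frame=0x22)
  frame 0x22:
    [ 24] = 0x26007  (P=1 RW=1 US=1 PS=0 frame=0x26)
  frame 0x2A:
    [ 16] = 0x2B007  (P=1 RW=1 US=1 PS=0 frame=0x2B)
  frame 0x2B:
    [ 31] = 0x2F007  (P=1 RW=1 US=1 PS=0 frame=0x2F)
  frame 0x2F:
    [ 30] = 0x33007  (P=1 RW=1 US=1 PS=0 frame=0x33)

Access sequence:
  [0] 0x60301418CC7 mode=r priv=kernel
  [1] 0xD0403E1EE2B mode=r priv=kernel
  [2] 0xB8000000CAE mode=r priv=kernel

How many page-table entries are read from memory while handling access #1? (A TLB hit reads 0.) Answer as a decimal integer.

Per-access translation:
#0 VA=0x60301418CC7 (r,kernel):
  lvl0: tbl 0x1E, slot 12 ⇒ 0x1F007 (P1/RW1/US1/PS0)
  lvl1: tbl 0x1F, slot 12 ⇒ 0x21007 (P1/RW1/US1/PS0)
  lvl2: tbl 0x21, slot 10 ⇒ 0x22007 (P1/RW1/US1/PS0)
  lvl3: tbl 0x22, slot 24 ⇒ 0x26007 (P1/RW1/US1/PS0)
  ✓ 0x26CC7  — 4 lookups
#1 VA=0xD0403E1EE2B (r,kernel):
  lvl0: tbl 0x1E, slot 26 ⇒ 0x2A007 (P1/RW1/US1/PS0)
  lvl1: tbl 0x2A, slot 16 ⇒ 0x2B007 (P1/RW1/US1/PS0)
  lvl2: tbl 0x2B, slot 31 ⇒ 0x2F007 (P1/RW1/US1/PS0)
  lvl3: tbl 0x2F, slot 30 ⇒ 0x33007 (P1/RW1/US1/PS0)
  ✓ 0x33E2B  — 4 lookups
#2 VA=0xB8000000CAE (r,kernel):
  lvl0: tbl 0x1E, slot 23 ⇒ 0x35087 (P1/RW1/US1/PS1)
  ✓ 0x35CAE (huge @L0)  — 1 lookups

Entries read for #1: 4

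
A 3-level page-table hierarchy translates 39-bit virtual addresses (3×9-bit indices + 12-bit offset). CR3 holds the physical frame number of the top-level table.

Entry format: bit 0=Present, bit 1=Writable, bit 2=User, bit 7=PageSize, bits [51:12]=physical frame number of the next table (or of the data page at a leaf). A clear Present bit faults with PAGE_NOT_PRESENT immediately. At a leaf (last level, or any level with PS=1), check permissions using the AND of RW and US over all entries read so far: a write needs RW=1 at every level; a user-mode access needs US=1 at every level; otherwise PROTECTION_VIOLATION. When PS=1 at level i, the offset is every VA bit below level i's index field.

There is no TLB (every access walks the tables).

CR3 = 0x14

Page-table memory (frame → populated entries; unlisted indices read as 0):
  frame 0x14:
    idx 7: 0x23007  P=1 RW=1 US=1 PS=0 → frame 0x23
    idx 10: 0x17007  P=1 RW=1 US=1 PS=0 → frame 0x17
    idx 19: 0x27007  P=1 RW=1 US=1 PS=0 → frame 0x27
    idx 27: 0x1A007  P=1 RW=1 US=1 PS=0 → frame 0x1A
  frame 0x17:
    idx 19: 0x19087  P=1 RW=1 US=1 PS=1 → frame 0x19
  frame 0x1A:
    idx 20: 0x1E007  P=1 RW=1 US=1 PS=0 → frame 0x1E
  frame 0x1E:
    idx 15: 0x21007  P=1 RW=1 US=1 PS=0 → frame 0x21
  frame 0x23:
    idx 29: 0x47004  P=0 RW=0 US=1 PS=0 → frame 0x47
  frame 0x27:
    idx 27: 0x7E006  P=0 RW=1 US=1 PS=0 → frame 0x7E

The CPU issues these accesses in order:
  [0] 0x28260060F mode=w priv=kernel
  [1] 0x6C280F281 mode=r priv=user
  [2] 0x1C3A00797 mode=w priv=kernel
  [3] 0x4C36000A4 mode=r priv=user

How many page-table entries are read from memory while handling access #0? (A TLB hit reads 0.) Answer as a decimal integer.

Trace:
#0 VA=0x28260060F (w,kernel):
  L0: frame=0x14 idx=10 entry=0x17007 [P=1 RW=1 US=1 PS=0]
  L1: frame=0x17 idx=19 entry=0x19087 [P=1 RW=1 US=1 PS=1]
  ✓ 0x1960F (huge @L1)  — 2 lookups
#1 VA=0x6C280F281 (r,user):
  L0: frame=0x14 idx=27 entry=0x1A007 [P=1 RW=1 US=1 PS=0]
  L1: frame=0x1A idx=20 entry=0x1E007 [P=1 RW=1 US=1 PS=0]
  L2: frame=0x1E idx=15 entry=0x21007 [P=1 RW=1 US=1 PS=0]
  ✓ 0x21281  — 3 lookups
#2 VA=0x1C3A00797 (w,kernel):
  L0: frame=0x14 idx=7 entry=0x23007 [P=1 RW=1 US=1 PS=0]
  L1: frame=0x23 idx=29 entry=0x47004 [P=0 RW=0 US=1 PS=0]
  ⇒ fault: PAGE_NOT_PRESENT  — 2 lookups
#3 VA=0x4C36000A4 (r,user):
  L0: frame=0x14 idx=19 entry=0x27007 [P=1 RW=1 US=1 PS=0]
  L1: frame=0x27 idx=27 entry=0x7E006 [P=0 RW=1 US=1 PS=0]
  ⇒ fault: PAGE_NOT_PRESENT  — 2 lookups

Entries read for #0: 2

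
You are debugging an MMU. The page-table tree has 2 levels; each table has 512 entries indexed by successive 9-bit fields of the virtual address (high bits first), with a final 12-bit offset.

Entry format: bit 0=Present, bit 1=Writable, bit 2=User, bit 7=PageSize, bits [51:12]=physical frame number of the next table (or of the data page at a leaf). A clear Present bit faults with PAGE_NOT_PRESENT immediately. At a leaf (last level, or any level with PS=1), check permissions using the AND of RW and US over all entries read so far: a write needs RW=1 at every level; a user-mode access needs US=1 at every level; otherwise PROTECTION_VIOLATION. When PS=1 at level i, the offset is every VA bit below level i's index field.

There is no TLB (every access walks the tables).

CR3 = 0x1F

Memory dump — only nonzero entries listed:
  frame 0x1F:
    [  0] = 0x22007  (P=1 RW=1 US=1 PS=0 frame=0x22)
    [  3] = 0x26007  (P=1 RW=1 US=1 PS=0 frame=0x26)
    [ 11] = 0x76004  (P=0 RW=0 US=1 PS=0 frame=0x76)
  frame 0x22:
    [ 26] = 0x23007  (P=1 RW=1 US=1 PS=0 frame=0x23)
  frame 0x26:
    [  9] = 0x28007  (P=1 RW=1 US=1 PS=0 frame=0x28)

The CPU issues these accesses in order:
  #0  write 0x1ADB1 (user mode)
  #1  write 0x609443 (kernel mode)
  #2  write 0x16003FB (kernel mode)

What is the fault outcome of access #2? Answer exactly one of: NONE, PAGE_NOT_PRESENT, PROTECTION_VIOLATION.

Trace:
#0 VA=0x1ADB1 (w,user):
  lvl0: tbl 0x1F, slot 0 ⇒ 0x22007 (P1/RW1/US1/PS0)
  lvl1: tbl 0x22, slot 26 ⇒ 0x23007 (P1/RW1/US1/PS0)
  → PA=0x23DB1  (2 entries read)
#1 VA=0x609443 (w,kernel):
  lvl0: tbl 0x1F, slot 3 ⇒ 0x26007 (P1/RW1/US1/PS0)
  lvl1: tbl 0x26, slot 9 ⇒ 0x28007 (P1/RW1/US1/PS0)
  → PA=0x28443  (2 entries read)
#2 VA=0x16003FB (w,kernel):
  lvl0: tbl 0x1F, slot 11 ⇒ 0x76004 (P0/RW0/US1/PS0)
  → PAGE_NOT_PRESENT  (1 entries read)

Access #2 fault: PAGE_NOT_PRESENT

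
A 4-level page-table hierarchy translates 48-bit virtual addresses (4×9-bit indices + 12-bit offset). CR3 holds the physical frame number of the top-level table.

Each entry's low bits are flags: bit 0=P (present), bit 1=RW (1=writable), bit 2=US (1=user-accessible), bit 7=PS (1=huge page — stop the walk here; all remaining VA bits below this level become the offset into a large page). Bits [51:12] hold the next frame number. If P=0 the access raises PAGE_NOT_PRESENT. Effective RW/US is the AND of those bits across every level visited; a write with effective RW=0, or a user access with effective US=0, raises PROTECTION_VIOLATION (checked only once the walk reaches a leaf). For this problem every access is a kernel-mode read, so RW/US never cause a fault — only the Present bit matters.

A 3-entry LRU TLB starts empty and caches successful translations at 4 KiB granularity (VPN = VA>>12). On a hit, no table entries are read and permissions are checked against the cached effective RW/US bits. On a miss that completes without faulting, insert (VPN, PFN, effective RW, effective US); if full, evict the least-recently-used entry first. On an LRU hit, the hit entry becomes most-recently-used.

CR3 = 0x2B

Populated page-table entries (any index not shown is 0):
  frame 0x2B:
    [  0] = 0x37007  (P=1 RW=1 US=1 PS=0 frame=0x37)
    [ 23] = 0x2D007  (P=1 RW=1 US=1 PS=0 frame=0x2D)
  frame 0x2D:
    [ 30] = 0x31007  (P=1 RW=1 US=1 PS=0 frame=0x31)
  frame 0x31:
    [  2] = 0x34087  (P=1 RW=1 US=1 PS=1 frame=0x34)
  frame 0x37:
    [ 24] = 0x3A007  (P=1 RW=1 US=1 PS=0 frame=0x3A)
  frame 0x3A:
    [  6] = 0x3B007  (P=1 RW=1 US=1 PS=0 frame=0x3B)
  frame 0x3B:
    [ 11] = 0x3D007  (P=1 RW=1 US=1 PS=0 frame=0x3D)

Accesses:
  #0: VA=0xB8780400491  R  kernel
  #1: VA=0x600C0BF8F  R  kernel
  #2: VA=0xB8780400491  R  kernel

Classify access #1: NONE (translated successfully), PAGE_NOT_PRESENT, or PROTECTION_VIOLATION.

Walk each access:
#0 VA=0xB8780400491 (r,kernel):
  L0: frame=0x2B idx=23 entry=0x2D007 [P=1 RW=1 US=1 PS=0]
  L1: frame=0x2D idx=30 entry=0x31007 [P=1 RW=1 US=1 PS=0]
  L2: frame=0x31 idx=2 entry=0x34087 [P=1 RW=1 US=1 PS=1]
  → PA=0x34491 (huge @L2)  (3 entries read)
#1 VA=0x600C0BF8F (r,kernel):
  L0: frame=0x2B idx=0 entry=0x37007 [P=1 RW=1 US=1 PS=0]
  L1: frame=0x37 idx=24 entry=0x3A007 [P=1 RW=1 US=1 PS=0]
  L2: frame=0x3A idx=6 entry=0x3B007 [P=1 RW=1 US=1 PS=0]
  L3: frame=0x3B idx=11 entry=0x3D007 [P=1 RW=1 US=1 PS=0]
  → PA=0x3DF8F  (4 entries read)
#2 VA=0xB8780400491 (r,kernel):
  TLB hit vpn=0xB8780400 → PA=0x34491

Access #1 fault: NONE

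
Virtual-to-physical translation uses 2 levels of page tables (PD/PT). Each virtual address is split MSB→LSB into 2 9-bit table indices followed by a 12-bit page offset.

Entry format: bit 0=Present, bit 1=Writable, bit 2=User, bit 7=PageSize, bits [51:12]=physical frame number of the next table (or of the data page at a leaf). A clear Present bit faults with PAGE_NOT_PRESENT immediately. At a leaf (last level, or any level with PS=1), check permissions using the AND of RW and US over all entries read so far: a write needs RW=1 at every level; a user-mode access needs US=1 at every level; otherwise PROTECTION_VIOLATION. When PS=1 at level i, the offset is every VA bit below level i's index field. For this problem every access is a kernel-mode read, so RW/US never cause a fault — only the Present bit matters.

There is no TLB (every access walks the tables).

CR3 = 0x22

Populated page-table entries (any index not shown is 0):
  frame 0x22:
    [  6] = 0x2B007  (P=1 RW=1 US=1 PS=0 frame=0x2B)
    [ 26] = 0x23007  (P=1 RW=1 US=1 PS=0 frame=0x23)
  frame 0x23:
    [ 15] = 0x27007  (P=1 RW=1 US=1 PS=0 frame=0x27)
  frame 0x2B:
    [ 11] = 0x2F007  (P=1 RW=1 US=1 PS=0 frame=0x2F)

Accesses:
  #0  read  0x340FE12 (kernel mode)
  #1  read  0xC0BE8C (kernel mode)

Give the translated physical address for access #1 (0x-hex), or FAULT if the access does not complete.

Walk each access:
#0 VA=0x340FE12 (r,kernel):
  [0] read 0x22 idx=26: raw=0x23007 flags P=1 W=1 U=1 S=0
  [1] read 0x23 idx=15: raw=0x27007 flags P=1 W=1 U=1 S=0
  ✓ 0x27E12  — 2 lookups
#1 VA=0xC0BE8C (r,kernel):
  [0] read 0x22 idx=6: raw=0x2B007 flags P=1 W=1 U=1 S=0
  [1] read 0x2B idx=11: raw=0x2F007 flags P=1 W=1 U=1 S=0
  ✓ 0x2FE8C  — 2 lookups

Access #1 PA: 0x2FE8C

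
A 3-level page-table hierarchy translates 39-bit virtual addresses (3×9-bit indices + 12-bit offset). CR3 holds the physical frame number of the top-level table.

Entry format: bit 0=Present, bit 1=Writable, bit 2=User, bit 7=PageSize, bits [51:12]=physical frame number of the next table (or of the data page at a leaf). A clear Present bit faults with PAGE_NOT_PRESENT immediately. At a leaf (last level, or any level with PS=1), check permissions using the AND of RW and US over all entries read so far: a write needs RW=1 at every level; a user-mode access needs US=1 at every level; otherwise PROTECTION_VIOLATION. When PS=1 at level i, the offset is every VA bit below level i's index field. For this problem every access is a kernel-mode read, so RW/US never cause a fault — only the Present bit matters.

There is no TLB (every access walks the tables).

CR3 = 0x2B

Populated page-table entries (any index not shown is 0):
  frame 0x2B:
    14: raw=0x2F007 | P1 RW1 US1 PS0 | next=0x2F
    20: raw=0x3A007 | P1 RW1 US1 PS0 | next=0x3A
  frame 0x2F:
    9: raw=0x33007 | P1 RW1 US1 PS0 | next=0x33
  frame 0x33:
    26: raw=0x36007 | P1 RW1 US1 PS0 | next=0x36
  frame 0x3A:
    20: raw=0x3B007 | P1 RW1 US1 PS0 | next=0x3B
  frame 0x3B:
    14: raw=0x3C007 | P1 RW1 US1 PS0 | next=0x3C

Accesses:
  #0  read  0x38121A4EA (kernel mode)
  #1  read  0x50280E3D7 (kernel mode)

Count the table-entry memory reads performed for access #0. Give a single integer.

Trace:
#0 VA=0x38121A4EA (r,kernel):
  lvl0: tbl 0x2B, slot 14 ⇒ 0x2F007 (P1/RW1/US1/PS0)
  lvl1: tbl 0x2F, slot 9 ⇒ 0x33007 (P1/RW1/US1/PS0)
  lvl2: tbl 0x33, slot 26 ⇒ 0x36007 (P1/RW1/US1/PS0)
  ✓ 0x364EA  — 3 lookups
#1 VA=0x50280E3D7 (r,kernel):
  lvl0: tbl 0x2B, slot 20 ⇒ 0x3A007 (P1/RW1/US1/PS0)
  lvl1: tbl 0x3A, slot 20 ⇒ 0x3B007 (P1/RW1/US1/PS0)
  lvl2: tbl 0x3B, slot 14 ⇒ 0x3C007 (P1/RW1/US1/PS0)
  ✓ 0x3C3D7  — 3 lookups

Entries read for #0: 3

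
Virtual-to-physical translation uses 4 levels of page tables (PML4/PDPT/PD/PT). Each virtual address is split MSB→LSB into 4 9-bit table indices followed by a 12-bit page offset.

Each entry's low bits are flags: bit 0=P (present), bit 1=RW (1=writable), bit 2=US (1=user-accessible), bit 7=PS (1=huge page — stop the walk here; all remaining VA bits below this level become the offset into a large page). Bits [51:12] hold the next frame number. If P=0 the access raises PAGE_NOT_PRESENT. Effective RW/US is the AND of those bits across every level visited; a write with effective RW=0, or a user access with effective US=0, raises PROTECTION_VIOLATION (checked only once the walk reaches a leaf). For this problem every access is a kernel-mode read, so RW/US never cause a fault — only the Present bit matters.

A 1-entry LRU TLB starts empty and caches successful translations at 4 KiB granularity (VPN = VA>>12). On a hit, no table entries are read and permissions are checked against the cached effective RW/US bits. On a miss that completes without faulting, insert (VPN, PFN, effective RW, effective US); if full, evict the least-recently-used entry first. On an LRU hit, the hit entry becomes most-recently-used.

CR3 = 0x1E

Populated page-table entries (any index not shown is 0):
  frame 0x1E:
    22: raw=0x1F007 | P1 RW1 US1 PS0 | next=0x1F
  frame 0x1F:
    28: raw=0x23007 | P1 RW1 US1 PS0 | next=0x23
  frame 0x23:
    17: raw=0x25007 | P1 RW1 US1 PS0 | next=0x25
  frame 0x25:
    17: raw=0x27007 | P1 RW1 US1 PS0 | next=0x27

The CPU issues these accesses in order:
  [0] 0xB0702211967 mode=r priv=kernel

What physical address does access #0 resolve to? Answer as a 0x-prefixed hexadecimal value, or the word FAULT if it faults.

Trace:
#0 VA=0xB0702211967 (r,kernel):
  lvl0: tbl 0x1E, slot 22 ⇒ 0x1F007 (P1/RW1/US1/PS0)
  lvl1: tbl 0x1F, slot 28 ⇒ 0x23007 (P1/RW1/US1/PS0)
  lvl2: tbl 0x23, slot 17 ⇒ 0x25007 (P1/RW1/US1/PS0)
  lvl3: tbl 0x25, slot 17 ⇒ 0x27007 (P1/RW1/US1/PS0)
  ✓ 0x27967  — 4 lookups

Access #0 PA: 0x27967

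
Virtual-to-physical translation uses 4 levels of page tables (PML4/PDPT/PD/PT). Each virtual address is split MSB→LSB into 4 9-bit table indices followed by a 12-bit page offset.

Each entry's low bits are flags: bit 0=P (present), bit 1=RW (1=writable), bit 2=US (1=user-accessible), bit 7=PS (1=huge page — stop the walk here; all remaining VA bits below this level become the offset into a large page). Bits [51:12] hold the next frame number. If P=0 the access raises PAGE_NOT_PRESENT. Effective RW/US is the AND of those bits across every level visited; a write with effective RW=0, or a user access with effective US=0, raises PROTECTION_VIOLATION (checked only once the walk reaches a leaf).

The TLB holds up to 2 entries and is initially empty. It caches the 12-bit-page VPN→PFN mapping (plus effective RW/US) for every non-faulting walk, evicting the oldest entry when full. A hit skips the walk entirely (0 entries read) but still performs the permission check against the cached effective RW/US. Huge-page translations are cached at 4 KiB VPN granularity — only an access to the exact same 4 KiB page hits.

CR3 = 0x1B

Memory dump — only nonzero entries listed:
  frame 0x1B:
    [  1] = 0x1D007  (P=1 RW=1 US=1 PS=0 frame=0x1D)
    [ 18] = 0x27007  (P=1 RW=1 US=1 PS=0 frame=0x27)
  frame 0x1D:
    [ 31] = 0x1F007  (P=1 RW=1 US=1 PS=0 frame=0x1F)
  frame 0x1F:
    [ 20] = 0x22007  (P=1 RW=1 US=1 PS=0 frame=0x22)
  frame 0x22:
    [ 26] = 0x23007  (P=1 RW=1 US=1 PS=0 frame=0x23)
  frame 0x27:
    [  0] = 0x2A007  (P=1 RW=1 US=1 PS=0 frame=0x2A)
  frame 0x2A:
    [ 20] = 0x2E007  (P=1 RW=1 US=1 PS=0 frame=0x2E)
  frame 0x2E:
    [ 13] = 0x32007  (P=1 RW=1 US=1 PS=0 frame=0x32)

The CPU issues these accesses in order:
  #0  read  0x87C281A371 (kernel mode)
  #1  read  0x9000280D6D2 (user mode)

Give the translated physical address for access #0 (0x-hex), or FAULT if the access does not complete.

Per-access translation:
#0 VA=0x87C281A371 (r,kernel):
  L0 @0x1B[1] → 0x1D007  P=1,RW=1,US=1,PS=0
  L1 @0x1D[31] → 0x1F007  P=1,RW=1,US=1,PS=0
  L2 @0x1F[20] → 0x22007  P=1,RW=1,US=1,PS=0
  L3 @0x22[26] → 0x23007  P=1,RW=1,US=1,PS=0
  → PA=0x23371  (4 entries read)
#1 VA=0x9000280D6D2 (r,user):
  L0 @0x1B[18] → 0x27007  P=1,RW=1,US=1,PS=0
  L1 @0x27[0] → 0x2A007  P=1,RW=1,US=1,PS=0
  L2 @0x2A[20] → 0x2E007  P=1,RW=1,US=1,PS=0
  L3 @0x2E[13] → 0x32007  P=1,RW=1,US=1,PS=0
  → PA=0x326D2  (4 entries read)

Access #0 PA: 0x23371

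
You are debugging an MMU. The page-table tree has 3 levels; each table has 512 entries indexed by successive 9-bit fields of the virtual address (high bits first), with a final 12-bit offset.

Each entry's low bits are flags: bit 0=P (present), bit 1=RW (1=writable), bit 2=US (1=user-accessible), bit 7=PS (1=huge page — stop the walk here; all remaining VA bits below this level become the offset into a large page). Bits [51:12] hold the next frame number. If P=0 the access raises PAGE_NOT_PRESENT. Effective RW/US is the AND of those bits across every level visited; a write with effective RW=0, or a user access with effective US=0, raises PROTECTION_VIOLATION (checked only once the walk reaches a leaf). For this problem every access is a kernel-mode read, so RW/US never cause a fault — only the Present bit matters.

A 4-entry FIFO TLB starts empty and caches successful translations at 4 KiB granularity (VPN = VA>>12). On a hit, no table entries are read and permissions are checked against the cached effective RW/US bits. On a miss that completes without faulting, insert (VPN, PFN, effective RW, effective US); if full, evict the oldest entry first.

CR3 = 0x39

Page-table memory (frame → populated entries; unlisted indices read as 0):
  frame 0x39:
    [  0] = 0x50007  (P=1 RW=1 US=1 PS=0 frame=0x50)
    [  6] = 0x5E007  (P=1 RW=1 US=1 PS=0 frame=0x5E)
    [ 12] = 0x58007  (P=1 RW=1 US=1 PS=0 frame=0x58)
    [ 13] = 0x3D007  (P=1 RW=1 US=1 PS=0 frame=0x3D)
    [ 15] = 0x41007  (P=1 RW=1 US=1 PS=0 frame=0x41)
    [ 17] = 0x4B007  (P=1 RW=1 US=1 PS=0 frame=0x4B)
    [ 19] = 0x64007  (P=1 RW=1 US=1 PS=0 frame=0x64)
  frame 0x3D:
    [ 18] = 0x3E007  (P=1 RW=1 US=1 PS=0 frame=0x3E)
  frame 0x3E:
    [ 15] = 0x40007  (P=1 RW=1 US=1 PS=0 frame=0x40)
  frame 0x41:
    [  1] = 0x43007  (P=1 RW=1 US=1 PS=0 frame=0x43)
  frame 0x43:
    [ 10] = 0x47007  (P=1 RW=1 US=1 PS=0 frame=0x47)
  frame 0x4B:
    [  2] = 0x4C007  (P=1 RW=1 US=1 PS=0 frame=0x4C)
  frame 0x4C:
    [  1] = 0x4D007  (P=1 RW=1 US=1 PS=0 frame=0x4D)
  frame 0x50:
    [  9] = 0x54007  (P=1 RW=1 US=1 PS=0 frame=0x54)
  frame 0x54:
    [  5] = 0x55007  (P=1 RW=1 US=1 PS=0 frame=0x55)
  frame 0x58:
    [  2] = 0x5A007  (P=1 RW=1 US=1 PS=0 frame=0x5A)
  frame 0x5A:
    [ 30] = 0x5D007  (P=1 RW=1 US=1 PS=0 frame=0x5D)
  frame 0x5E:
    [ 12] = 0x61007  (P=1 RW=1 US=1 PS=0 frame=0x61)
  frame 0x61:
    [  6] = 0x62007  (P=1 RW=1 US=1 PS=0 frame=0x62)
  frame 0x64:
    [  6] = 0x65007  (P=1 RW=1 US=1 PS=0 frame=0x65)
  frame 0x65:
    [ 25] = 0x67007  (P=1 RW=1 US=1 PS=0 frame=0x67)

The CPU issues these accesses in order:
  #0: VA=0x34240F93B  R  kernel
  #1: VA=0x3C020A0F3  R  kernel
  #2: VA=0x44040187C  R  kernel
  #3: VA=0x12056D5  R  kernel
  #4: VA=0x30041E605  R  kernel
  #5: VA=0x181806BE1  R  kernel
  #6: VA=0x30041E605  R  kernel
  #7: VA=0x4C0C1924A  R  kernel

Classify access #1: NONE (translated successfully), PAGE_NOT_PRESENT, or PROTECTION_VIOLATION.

Per-access translation:
#0 VA=0x34240F93B (r,kernel):
  L0: frame=0x39 idx=13 entry=0x3D007 [P=1 RW=1 US=1 PS=0]
  L1: frame=0x3D idx=18 entry=0x3E007 [P=1 RW=1 US=1 PS=0]
  L2: frame=0x3E idx=15 entry=0x40007 [P=1 RW=1 US=1 PS=0]
  ⇒ phys 0x4093B  [3 reads]
#1 VA=0x3C020A0F3 (r,kernel):
  L0: frame=0x39 idx=15 entry=0x41007 [P=1 RW=1 US=1 PS=0]
  L1: frame=0x41 idx=1 entry=0x43007 [P=1 RW=1 US=1 PS=0]
  L2: frame=0x43 idx=10 entry=0x47007 [P=1 RW=1 US=1 PS=0]
  ⇒ phys 0x470F3  [3 reads]
#2 VA=0x44040187C (r,kernel):
  L0: frame=0x39 idx=17 entry=0x4B007 [P=1 RW=1 US=1 PS=0]
  L1: frame=0x4B idx=2 entry=0x4C007 [P=1 RW=1 US=1 PS=0]
  L2: frame=0x4C idx=1 entry=0x4D007 [P=1 RW=1 US=1 PS=0]
  ⇒ phys 0x4D87C  [3 reads]
#3 VA=0x12056D5 (r,kernel):
  L0: frame=0x39 idx=0 entry=0x50007 [P=1 RW=1 US=1 PS=0]
  L1: frame=0x50 idx=9 entry=0x54007 [P=1 RW=1 US=1 PS=0]
  L2: frame=0x54 idx=5 entry=0x55007 [P=1 RW=1 US=1 PS=0]
  ⇒ phys 0x556D5  [3 reads]
#4 VA=0x30041E605 (r,kernel):
  L0: frame=0x39 idx=12 entry=0x58007 [P=1 RW=1 US=1 PS=0]
  L1: frame=0x58 idx=2 entry=0x5A007 [P=1 RW=1 US=1 PS=0]
  L2: frame=0x5A idx=30 entry=0x5D007 [P=1 RW=1 US=1 PS=0]
  ⇒ phys 0x5D605  [3 reads]
#5 VA=0x181806BE1 (r,kernel):
  L0: frame=0x39 idx=6 entry=0x5E007 [P=1 RW=1 US=1 PS=0]
  L1: frame=0x5E idx=12 entry=0x61007 [P=1 RW=1 US=1 PS=0]
  L2: frame=0x61 idx=6 entry=0x62007 [P=1 RW=1 US=1 PS=0]
  ⇒ phys 0x62BE1  [3 reads]
#6 VA=0x30041E605 (r,kernel):
  TLB hit vpn=0x30041E → PA=0x5D605
#7 VA=0x4C0C1924A (r,kernel):
  L0: frame=0x39 idx=19 entry=0x64007 [P=1 RW=1 US=1 PS=0]
  L1: frame=0x64 idx=6 entry=0x65007 [P=1 RW=1 US=1 PS=0]
  L2: frame=0x65 idx=25 entry=0x67007 [P=1 RW=1 US=1 PS=0]
  ⇒ phys 0x6724A  [3 reads]

Access #1 fault: NONE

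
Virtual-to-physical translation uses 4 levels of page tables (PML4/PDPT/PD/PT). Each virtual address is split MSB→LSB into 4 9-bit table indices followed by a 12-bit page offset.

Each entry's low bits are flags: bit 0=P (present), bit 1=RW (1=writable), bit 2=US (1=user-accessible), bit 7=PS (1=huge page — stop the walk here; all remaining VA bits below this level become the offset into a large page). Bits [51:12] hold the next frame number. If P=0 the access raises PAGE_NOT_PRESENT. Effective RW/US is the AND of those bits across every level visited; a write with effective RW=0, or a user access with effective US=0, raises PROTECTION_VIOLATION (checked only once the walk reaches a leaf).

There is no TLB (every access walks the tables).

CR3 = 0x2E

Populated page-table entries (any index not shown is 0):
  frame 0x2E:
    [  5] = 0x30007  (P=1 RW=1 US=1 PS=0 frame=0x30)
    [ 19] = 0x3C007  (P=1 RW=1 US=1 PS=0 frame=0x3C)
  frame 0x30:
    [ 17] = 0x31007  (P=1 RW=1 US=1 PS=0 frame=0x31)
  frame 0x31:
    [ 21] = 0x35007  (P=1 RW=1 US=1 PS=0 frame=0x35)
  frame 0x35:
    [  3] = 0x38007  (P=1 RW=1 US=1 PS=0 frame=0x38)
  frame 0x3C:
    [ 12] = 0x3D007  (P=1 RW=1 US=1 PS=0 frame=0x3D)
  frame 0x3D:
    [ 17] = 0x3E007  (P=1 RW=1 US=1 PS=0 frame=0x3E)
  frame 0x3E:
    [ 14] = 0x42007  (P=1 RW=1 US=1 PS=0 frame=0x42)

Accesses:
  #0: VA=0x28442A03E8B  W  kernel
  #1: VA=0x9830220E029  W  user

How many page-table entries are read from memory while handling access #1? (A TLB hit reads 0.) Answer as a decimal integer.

Trace:
#0 VA=0x28442A03E8B (w,kernel):
  [0] read 0x2E idx=5: raw=0x30007 flags P=1 W=1 U=1 S=0
  [1] read 0x30 idx=17: raw=0x31007 flags P=1 W=1 U=1 S=0
  [2] read 0x31 idx=21: raw=0x35007 flags P=1 W=1 U=1 S=0
  [3] read 0x35 idx=3: raw=0x38007 flags P=1 W=1 U=1 S=0
  → PA=0x38E8B  (4 entries read)
#1 VA=0x9830220E029 (w,user):
  [0] read 0x2E idx=19: raw=0x3C007 flags P=1 W=1 U=1 S=0
  [1] read 0x3C idx=12: raw=0x3D007 flags P=1 W=1 U=1 S=0
  [2] read 0x3D idx=17: raw=0x3E007 flags P=1 W=1 U=1 S=0
  [3] read 0x3E idx=14: raw=0x42007 flags P=1 W=1 U=1 S=0
  → PA=0x42029  (4 entries read)

Entries read for #1: 4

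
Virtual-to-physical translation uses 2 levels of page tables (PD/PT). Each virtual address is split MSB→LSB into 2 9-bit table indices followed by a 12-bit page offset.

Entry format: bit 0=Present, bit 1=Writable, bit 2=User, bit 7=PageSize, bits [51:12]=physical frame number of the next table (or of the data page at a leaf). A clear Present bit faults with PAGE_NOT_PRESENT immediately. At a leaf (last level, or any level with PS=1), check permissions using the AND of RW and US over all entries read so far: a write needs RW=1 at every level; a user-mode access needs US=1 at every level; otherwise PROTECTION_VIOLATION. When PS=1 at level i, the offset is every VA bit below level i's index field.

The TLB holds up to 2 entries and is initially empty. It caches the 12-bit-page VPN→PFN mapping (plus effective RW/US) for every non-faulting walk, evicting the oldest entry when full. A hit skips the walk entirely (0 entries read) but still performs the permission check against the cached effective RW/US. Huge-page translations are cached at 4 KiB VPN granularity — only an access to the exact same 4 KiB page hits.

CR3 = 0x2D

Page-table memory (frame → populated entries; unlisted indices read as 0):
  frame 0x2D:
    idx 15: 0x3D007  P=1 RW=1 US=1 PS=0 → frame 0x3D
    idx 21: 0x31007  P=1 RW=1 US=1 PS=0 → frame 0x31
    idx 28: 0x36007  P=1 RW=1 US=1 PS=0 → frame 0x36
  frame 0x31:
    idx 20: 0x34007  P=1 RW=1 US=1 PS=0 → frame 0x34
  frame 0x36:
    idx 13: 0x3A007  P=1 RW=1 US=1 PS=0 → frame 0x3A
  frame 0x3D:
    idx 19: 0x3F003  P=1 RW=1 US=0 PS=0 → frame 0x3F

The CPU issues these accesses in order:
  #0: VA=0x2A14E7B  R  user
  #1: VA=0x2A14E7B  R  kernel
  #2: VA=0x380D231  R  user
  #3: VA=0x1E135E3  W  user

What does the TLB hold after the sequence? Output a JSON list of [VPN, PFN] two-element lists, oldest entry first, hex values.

Trace:
#0 VA=0x2A14E7B (r,user):
  L0: frame=0x2D idx=21 entry=0x31007 [P=1 RW=1 US=1 PS=0]
  L1: frame=0x31 idx=20 entry=0x34007 [P=1 RW=1 US=1 PS=0]
  ⇒ phys 0x34E7B  [2 reads]
#1 VA=0x2A14E7B (r,kernel):
  TLB hit vpn=0x2A14 → PA=0x34E7B
#2 VA=0x380D231 (r,user):
  L0: frame=0x2D idx=28 entry=0x36007 [P=1 RW=1 US=1 PS=0]
  L1: frame=0x36 idx=13 entry=0x3A007 [P=1 RW=1 US=1 PS=0]
  ⇒ phys 0x3A231  [2 reads]
#3 VA=0x1E135E3 (w,user):
  L0: frame=0x2D idx=15 entry=0x3D007 [P=1 RW=1 US=1 PS=0]
  L1: frame=0x3D idx=19 entry=0x3F003 [P=1 RW=1 US=0 PS=0]
  ✗ PROTECTION_VIOLATION  [2 reads]

TLB: [["0x2A14", "0x34"], ["0x380D", "0x3A"]]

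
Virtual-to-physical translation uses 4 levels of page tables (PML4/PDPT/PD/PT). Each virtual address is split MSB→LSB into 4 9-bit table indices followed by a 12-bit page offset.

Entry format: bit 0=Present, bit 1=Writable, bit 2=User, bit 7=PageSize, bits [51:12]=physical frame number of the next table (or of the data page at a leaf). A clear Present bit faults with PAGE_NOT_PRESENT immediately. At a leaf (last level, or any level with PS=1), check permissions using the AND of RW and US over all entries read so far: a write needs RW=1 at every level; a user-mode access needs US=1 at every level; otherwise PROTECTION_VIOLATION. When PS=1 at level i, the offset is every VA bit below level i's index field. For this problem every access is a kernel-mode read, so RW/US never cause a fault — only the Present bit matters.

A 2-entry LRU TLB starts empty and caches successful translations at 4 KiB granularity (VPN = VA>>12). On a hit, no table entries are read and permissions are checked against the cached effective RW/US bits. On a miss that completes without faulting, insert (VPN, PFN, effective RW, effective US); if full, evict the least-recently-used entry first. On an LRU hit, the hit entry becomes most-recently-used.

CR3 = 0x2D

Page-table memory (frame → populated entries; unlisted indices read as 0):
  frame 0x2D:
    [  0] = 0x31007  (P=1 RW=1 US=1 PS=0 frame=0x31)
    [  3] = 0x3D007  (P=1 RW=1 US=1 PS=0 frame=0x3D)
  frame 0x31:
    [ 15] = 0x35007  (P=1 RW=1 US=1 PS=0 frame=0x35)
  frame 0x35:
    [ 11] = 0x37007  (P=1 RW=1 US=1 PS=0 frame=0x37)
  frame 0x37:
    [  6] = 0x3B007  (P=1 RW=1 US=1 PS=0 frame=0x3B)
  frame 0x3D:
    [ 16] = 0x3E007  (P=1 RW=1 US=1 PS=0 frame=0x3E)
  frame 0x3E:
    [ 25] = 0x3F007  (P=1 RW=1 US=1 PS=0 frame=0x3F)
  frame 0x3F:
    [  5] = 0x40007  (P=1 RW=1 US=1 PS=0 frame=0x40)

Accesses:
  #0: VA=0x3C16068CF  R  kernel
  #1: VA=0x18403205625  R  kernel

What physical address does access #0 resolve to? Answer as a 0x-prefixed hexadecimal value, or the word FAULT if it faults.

Per-access translation:
#0 VA=0x3C16068CF (r,kernel):
  [0] read 0x2D idx=0: raw=0x31007 flags P=1 W=1 U=1 S=0
  [1] read 0x31 idx=15: raw=0x35007 flags P=1 W=1 U=1 S=0
  [2] read 0x35 idx=11: raw=0x37007 flags P=1 W=1 U=1 S=0
  [3] read 0x37 idx=6: raw=0x3B007 flags P=1 W=1 U=1 S=0
  → PA=0x3B8CF  (4 entries read)
#1 VA=0x18403205625 (r,kernel):
  [0] read 0x2D idx=3: raw=0x3D007 flags P=1 W=1 U=1 S=0
  [1] read 0x3D idx=16: raw=0x3E007 flags P=1 W=1 U=1 S=0
  [2] read 0x3E idx=25: raw=0x3F007 flags P=1 W=1 U=1 S=0
  [3] read 0x3F idx=5: raw=0x40007 flags P=1 W=1 U=1 S=0
  → PA=0x40625  (4 entries read)

Access #0 PA: 0x3B8CF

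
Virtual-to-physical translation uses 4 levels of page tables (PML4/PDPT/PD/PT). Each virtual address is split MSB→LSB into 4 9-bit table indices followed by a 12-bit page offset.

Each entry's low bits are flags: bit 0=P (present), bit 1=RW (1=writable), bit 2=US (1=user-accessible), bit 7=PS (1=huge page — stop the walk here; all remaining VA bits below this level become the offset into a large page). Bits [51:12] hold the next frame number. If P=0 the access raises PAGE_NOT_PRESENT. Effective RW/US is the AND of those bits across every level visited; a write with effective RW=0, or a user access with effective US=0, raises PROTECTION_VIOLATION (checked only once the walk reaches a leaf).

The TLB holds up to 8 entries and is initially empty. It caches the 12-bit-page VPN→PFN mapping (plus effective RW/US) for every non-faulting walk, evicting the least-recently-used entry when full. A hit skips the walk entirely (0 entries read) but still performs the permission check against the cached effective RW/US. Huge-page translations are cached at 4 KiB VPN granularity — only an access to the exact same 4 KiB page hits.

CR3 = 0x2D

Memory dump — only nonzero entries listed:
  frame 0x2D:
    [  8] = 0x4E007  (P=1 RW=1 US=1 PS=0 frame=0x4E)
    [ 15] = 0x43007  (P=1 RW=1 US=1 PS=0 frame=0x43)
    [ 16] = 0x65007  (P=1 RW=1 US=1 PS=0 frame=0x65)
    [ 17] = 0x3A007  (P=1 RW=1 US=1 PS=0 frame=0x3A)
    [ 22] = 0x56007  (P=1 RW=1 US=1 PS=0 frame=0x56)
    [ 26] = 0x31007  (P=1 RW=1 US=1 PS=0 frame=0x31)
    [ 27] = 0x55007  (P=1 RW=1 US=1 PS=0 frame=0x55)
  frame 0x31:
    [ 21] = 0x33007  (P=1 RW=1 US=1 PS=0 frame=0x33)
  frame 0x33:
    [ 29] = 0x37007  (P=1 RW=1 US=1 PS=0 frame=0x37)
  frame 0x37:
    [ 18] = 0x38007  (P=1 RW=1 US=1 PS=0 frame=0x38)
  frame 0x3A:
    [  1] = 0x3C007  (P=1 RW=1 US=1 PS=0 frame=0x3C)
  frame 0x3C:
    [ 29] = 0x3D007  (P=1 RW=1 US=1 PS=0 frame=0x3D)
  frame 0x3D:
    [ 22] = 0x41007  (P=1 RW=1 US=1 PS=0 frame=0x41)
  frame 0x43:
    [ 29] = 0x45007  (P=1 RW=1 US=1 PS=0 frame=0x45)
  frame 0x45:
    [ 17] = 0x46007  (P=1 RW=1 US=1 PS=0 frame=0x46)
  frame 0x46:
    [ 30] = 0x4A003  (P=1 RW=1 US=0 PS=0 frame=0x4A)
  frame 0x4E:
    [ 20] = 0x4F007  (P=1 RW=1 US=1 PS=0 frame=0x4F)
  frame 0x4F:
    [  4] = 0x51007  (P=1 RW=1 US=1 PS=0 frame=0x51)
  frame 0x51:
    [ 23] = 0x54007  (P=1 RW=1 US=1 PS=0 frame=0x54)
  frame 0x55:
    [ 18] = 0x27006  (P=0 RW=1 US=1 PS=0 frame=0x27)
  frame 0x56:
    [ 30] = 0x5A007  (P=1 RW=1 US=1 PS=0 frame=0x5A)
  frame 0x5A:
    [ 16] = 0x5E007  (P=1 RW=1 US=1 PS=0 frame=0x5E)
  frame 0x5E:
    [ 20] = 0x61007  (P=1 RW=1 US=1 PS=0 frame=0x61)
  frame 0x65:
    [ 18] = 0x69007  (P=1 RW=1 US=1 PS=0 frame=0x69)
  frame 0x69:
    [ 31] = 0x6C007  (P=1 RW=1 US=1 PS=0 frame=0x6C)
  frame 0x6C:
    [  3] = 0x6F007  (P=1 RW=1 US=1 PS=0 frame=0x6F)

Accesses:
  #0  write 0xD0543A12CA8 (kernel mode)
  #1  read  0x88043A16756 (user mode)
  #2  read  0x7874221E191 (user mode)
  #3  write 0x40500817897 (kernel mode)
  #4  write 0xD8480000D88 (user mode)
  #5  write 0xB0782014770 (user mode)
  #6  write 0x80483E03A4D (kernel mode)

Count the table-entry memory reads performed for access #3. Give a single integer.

Walk each access:
#0 VA=0xD0543A12CA8 (w,kernel):
  [0] read 0x2D idx=26: raw=0x31007 flags P=1 W=1 U=1 S=0
  [1] read 0x31 idx=21: raw=0x33007 flags P=1 W=1 U=1 S=0
  [2] read 0x33 idx=29: raw=0x37007 flags P=1 W=1 U=1 S=0
  [3] read 0x37 idx=18: raw=0x38007 flags P=1 W=1 U=1 S=0
  ✓ 0x38CA8  — 4 lookups
#1 VA=0x88043A16756 (r,user):
  [0] read 0x2D idx=17: raw=0x3A007 flags P=1 W=1 U=1 S=0
  [1] read 0x3A idx=1: raw=0x3C007 flags P=1 W=1 U=1 S=0
  [2] read 0x3C idx=29: raw=0x3D007 flags P=1 W=1 U=1 S=0
  [3] read 0x3D idx=22: raw=0x41007 flags P=1 W=1 U=1 S=0
  ✓ 0x41756  — 4 lookups
#2 VA=0x7874221E191 (r,user):
  [0] read 0x2D idx=15: raw=0x43007 flags P=1 W=1 U=1 S=0
  [1] read 0x43 idx=29: raw=0x45007 flags P=1 W=1 U=1 S=0
  [2] read 0x45 idx=17: raw=0x46007 flags P=1 W=1 U=1 S=0
  [3] read 0x46 idx=30: raw=0x4A003 flags P=1 W=1 U=0 S=0
  → PROTECTION_VIOLATION  (4 entries read)
#3 VA=0x40500817897 (w,kernel):
  [0] read 0x2D idx=8: raw=0x4E007 flags P=1 W=1 U=1 S=0
  [1] read 0x4E idx=20: raw=0x4F007 flags P=1 W=1 U=1 S=0
  [2] read 0x4F idx=4: raw=0x51007 flags P=1 W=1 U=1 S=0
  [3] read 0x51 idx=23: raw=0x54007 flags P=1 W=1 U=1 S=0
  ✓ 0x54897  — 4 lookups
#4 VA=0xD8480000D88 (w,user):
  [0] read 0x2D idx=27: raw=0x55007 flags P=1 W=1 U=1 S=0
  [1] read 0x55 idx=18: raw=0x27006 flags P=0 W=1 U=1 S=0
  → PAGE_NOT_PRESENT  (2 entries read)
#5 VA=0xB0782014770 (w,user):
  [0] read 0x2D idx=22: raw=0x56007 flags P=1 W=1 U=1 S=0
  [1] read 0x56 idx=30: raw=0x5A007 flags P=1 W=1 U=1 S=0
  [2] read 0x5A idx=16: raw=0x5E007 flags P=1 W=1 U=1 S=0
  [3] read 0x5E idx=20: raw=0x61007 flags P=1 W=1 U=1 S=0
  ✓ 0x61770  — 4 lookups
#6 VA=0x80483E03A4D (w,kernel):
  [0] read 0x2D idx=16: raw=0x65007 flags P=1 W=1 U=1 S=0
  [1] read 0x65 idx=18: raw=0x69007 flags P=1 W=1 U=1 S=0
  [2] read 0x69 idx=31: raw=0x6C007 flags P=1 W=1 U=1 S=0
  [3] read 0x6C idx=3: raw=0x6F007 flags P=1 W=1 U=1 S=0
  ✓ 0x6FA4D  — 4 lookups

Entries read for #3: 4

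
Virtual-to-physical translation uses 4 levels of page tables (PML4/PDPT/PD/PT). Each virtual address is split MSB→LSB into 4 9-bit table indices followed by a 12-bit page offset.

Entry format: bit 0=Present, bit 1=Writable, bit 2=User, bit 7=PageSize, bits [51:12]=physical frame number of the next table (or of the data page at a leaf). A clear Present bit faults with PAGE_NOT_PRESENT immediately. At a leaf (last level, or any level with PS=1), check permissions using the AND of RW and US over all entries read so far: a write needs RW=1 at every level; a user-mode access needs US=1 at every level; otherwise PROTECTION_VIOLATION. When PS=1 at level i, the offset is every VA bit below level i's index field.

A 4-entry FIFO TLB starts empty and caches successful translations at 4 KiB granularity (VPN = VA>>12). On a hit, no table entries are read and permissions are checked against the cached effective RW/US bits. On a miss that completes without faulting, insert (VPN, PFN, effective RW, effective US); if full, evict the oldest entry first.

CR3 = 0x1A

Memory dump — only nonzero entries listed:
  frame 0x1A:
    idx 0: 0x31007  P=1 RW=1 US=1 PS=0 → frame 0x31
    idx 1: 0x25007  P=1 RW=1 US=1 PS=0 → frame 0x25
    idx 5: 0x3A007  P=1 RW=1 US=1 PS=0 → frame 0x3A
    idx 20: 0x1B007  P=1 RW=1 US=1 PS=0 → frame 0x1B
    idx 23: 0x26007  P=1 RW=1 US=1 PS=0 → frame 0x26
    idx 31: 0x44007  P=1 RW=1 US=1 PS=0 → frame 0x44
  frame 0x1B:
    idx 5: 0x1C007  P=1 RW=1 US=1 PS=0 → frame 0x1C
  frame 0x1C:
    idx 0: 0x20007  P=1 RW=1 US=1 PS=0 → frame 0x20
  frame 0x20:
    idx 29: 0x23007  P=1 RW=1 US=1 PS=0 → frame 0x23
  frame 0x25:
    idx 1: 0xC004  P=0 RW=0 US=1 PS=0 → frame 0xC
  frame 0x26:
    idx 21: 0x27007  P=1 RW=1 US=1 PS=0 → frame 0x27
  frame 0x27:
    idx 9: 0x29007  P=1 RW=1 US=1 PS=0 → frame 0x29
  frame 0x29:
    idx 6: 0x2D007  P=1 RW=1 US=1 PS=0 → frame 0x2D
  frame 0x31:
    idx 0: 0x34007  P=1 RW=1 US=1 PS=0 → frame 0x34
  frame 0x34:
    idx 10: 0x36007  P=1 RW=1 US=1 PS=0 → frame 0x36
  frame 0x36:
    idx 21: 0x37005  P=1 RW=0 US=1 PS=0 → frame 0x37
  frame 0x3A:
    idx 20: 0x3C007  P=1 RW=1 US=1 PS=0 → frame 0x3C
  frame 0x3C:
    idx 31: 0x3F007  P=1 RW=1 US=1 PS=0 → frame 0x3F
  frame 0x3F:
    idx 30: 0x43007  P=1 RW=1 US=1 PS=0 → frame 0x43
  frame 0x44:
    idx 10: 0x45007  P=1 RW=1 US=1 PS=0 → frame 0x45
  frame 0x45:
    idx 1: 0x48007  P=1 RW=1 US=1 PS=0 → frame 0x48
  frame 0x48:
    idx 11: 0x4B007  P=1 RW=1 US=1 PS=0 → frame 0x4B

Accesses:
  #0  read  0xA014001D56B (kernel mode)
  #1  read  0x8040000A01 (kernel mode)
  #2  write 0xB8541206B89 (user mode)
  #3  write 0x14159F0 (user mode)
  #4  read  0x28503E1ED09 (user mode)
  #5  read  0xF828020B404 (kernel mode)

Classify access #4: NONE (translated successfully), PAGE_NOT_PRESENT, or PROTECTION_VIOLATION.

Trace:
#0 VA=0xA014001D56B (r,kernel):
  [0] read 0x1A idx=20: raw=0x1B007 flags P=1 W=1 U=1 S=0
  [1] read 0x1B idx=5: raw=0x1C007 flags P=1 W=1 U=1 S=0
  [2] read 0x1C idx=0: raw=0x20007 flags P=1 W=1 U=1 S=0
  [3] read 0x20 idx=29: raw=0x23007 flags P=1 W=1 U=1 S=0
  → PA=0x2356B  (4 entries read)
#1 VA=0x8040000A01 (r,kernel):
  [0] read 0x1A idx=1: raw=0x25007 flags P=1 W=1 U=1 S=0
  [1] read 0x25 idx=1: raw=0xC004 flags P=0 W=0 U=1 S=0
  → PAGE_NOT_PRESENT  (2 entries read)
#2 VA=0xB8541206B89 (w,user):
  [0] read 0x1A idx=23: raw=0x26007 flags P=1 W=1 U=1 S=0
  [1] read 0x26 idx=21: raw=0x27007 flags P=1 W=1 U=1 S=0
  [2] read 0x27 idx=9: raw=0x29007 flags P=1 W=1 U=1 S=0
  [3] read 0x29 idx=6: raw=0x2D007 flags P=1 W=1 U=1 S=0
  → PA=0x2DB89  (4 entries read)
#3 VA=0x14159F0 (w,user):
  [0] read 0x1A idx=0: raw=0x31007 flags P=1 W=1 U=1 S=0
  [1] read 0x31 idx=0: raw=0x34007 flags P=1 W=1 U=1 S=0
  [2] read 0x34 idx=10: raw=0x36007 flags P=1 W=1 U=1 S=0
  [3] read 0x36 idx=21: raw=0x37005 flags P=1 W=0 U=1 S=0
  → PROTECTION_VIOLATION  (4 entries read)
#4 VA=0x28503E1ED09 (r,user):
  [0] read 0x1A idx=5: raw=0x3A007 flags P=1 W=1 U=1 S=0
  [1] read 0x3A idx=20: raw=0x3C007 flags P=1 W=1 U=1 S=0
  [2] read 0x3C idx=31: raw=0x3F007 flags P=1 W=1 U=1 S=0
  [3] read 0x3F idx=30: raw=0x43007 flags P=1 W=1 U=1 S=0
  → PA=0x43D09  (4 entries read)
#5 VA=0xF828020B404 (r,kernel):
  [0] read 0x1A idx=31: raw=0x44007 flags P=1 W=1 U=1 S=0
  [1] read 0x44 idx=10: raw=0x45007 flags P=1 W=1 U=1 S=0
  [2] read 0x45 idx=1: raw=0x48007 flags P=1 W=1 U=1 S=0
  [3] read 0x48 idx=11: raw=0x4B007 flags P=1 W=1 U=1 S=0
  → PA=0x4B404  (4 entries read)

Access #4 fault: NONE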